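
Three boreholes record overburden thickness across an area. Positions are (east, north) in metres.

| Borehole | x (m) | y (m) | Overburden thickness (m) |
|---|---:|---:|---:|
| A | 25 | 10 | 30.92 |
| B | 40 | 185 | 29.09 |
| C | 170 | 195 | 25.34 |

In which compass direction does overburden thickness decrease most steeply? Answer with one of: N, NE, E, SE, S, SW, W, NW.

E

Differences from A: to B (Δx, Δy, Δh) = (15, 175, -1.83); to C = (145, 185, -5.58).
Solve a·Δx + b·Δy = Δd: det = 15·185 − 145·175 = -22600.
∂d/∂x = [(-1.83)·185 − (-5.58)·175] / -22600 = -0.02823
∂d/∂y = [15·(-5.58) − 145·(-1.83)] / -22600 = -0.008038
Steepest decrease is along −∇f = (+0.02823 E, +0.008038 N) → east.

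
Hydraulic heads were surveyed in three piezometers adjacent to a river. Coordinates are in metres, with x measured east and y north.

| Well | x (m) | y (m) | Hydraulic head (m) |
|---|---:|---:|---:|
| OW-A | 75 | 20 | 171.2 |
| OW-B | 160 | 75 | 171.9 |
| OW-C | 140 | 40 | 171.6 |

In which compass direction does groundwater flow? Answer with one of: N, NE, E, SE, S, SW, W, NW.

SW

Taking OW-A as reference: OW-B−OW-A = (85, 55, +0.7); OW-C−OW-A = (65, 20, +0.4).
Solve a·Δx + b·Δy = Δh: det = 85·20 − 65·55 = -1875.
∂h/∂x = [(+0.7)·20 − (+0.4)·55] / -1875 = +0.004267
∂h/∂y = [85·(+0.4) − 65·(+0.7)] / -1875 = +0.006133
Flow = −∇h = (-0.004267 east, -0.006133 north), which points southwest.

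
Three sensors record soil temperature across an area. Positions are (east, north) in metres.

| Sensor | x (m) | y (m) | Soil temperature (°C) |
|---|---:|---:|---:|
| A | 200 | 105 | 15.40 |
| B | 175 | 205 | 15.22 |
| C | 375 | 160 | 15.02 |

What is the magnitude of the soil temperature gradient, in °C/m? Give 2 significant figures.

Taking A as reference: B−A = (-25, 100, -0.18); C−A = (175, 55, -0.38).
Determinant of the coordinate differences = (-25)·55 − 175·100 = -18875.
∂T/∂x = [(-0.18)·55 − (-0.38)·100] / -18875 = -0.001489
∂T/∂y = [(-25)·(-0.38) − 175·(-0.18)] / -18875 = -0.002172
|∇f| = √(-0.001489² + -0.002172²) = 0.002633 °C/m

0.0026 °C/m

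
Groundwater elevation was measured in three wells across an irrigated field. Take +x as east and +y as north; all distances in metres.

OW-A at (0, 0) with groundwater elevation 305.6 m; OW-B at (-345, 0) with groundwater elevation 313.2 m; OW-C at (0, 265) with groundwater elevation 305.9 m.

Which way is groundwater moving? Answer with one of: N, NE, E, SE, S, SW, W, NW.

∂h/∂x = (313.2 − 305.6) / (-345 − 0) = -0.02203
∂h/∂y = (305.9 − 305.6) / (265 − 0) = +0.001132
Flow = −∇h = (+0.02203 east, -0.001132 north), which points east.

E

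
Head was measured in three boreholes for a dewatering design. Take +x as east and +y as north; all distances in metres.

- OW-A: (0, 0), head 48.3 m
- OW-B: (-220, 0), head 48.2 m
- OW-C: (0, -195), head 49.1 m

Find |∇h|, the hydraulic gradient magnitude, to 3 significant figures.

0.00413

∂h/∂x = (48.2 − 48.3) / (-220 − 0) = +0.0004545
∂h/∂y = (49.1 − 48.3) / (-195 − 0) = -0.004103
|∇h| = √(0.0004545² + -0.004103²) = 0.004128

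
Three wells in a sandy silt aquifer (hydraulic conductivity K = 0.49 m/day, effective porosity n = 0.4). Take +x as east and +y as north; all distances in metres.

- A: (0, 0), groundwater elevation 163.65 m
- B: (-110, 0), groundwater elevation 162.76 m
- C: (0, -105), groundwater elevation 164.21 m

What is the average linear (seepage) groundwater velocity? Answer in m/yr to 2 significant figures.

∂h/∂x = (162.76 − 163.65) / (-110 − 0) = +0.008091
∂h/∂y = (164.21 − 163.65) / (-105 − 0) = -0.005333
|∇h| = √(0.008091² + -0.005333²) = 0.00969
Seepage velocity v = K·i/n = 0.49 × 0.00969 / 0.4 = 0.01187 m/day = 4.336 m/yr.

4.3 m/yr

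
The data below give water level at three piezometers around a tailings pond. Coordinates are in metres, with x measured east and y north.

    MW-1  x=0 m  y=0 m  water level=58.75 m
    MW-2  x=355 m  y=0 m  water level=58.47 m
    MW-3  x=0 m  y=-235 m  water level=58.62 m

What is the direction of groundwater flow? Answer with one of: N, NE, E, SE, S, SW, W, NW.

∂h/∂x = (58.47 − 58.75) / (355 − 0) = -0.0007887
∂h/∂y = (58.62 − 58.75) / (-235 − 0) = +0.0005532
Flow = −∇h = (+0.0007887 east, -0.0005532 north), which points southeast.

SE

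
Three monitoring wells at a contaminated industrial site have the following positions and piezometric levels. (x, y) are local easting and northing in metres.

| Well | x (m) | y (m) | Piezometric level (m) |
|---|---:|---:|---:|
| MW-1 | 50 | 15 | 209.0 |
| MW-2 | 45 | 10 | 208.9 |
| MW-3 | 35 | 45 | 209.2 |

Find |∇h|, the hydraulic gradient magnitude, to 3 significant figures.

With h = a·x + b·y + c and MW-1 as origin, the differences give:
  (-5)·a + (-5)·b = -0.1
  (-15)·a + 30·b = +0.2
Eliminate b (×30 and ×(-5), subtract): -225·a = -2.00 → a = ∂h/∂x = +0.008889
Back-substitute: b = ∂h/∂y = +0.01111.
|∇h| = √(0.008889² + 0.01111²) = 0.01423

0.0142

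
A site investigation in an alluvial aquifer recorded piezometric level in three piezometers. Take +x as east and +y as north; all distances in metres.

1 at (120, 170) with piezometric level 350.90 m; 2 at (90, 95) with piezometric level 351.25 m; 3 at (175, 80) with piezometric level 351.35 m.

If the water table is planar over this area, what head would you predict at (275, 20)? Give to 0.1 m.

351.7 m

Taking 1 as reference: 2−1 = (-30, -75, +0.35); 3−1 = (55, -90, +0.45).
Determinant of the coordinate differences = (-30)·(-90) − 55·(-75) = 6825.
∂h/∂x = [(+0.35)·(-90) − (+0.45)·(-75)] / 6825 = +0.0003297
∂h/∂y = [(-30)·(+0.45) − 55·(+0.35)] / 6825 = -0.004799
h(275, 20) = 350.90 + (+0.0003297)·(155) + (-0.004799)·(-150) = 350.90 +0.051 +0.720 = 351.671 m.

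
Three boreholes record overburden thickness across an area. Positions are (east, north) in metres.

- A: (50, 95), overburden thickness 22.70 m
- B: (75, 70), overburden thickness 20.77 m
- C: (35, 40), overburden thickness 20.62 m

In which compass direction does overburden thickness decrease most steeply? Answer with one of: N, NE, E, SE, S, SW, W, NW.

SE

With d = a·x + b·y + c and A as origin, the differences give:
  25·a + (-25)·b = -1.93
  (-15)·a + (-55)·b = -2.08
Eliminate b (×(-55) and ×(-25), subtract): -1750·a = 54.150 → a = ∂d/∂x = -0.03094
Back-substitute: b = ∂d/∂y = +0.04626.
Steepest decrease is along −∇f = (+0.03094 E, -0.04626 N) → southeast.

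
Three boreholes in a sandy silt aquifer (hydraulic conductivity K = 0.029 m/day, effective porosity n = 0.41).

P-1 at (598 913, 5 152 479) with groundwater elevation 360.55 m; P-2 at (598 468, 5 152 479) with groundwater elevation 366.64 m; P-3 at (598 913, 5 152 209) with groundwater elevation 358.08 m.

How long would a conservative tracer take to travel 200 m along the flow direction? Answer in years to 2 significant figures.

470 years

∂h/∂x = (366.64 − 360.55) / (598468 − 598913) = -0.01369
∂h/∂y = (358.08 − 360.55) / (5152209 − 5152479) = +0.009148
|∇h| = √(-0.01369² + 0.009148²) = 0.01647
Seepage velocity v = K·i/n = 0.029 × 0.01647 / 0.41 = 0.001165 m/day.
t = 200 / 0.001165 = 1.717e+05 days = 470 years.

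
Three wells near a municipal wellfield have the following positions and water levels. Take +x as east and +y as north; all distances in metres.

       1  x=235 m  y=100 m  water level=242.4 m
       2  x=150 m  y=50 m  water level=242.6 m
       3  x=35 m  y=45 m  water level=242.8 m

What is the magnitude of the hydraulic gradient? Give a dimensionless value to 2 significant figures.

With h = a·x + b·y + c and 1 as origin, the differences give:
  (-85)·a + (-50)·b = +0.2
  (-200)·a + (-55)·b = +0.4
Eliminate b (×(-55) and ×(-50), subtract): -5325·a = 9.00 → a = ∂h/∂x = -0.001690
Back-substitute: b = ∂h/∂y = -0.001127.
|∇h| = √(-0.001690² + -0.001127²) = 0.002031

0.0020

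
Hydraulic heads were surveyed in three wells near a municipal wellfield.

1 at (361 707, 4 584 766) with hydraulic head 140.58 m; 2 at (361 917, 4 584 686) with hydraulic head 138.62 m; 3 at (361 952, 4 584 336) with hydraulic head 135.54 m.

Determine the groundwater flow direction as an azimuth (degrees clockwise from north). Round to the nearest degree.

143°

Taking 1 as reference: 2−1 = (210, -80, -1.96); 3−1 = (245, -430, -5.04).
Solve a·Δx + b·Δy = Δh: det = 210·(-430) − 245·(-80) = -70700.
∂h/∂x = [(-1.96)·(-430) − (-5.04)·(-80)] / -70700 = -0.006218
∂h/∂y = [210·(-5.04) − 245·(-1.96)] / -70700 = +0.008178
Flow direction (−∇h) has components (+0.006218 E, -0.008178 N).
Azimuth = atan2(E, N) = atan2(+0.006218, -0.008178) = 142.8° ≈ 143°.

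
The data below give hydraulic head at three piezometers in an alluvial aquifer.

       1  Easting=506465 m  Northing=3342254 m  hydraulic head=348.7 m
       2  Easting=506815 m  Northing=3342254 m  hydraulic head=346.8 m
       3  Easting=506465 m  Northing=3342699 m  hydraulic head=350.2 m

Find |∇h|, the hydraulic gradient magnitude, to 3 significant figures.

∂h/∂x = (346.8 − 348.7) / (506815 − 506465) = -0.005429
∂h/∂y = (350.2 − 348.7) / (3342699 − 3342254) = +0.003371
|∇h| = √(-0.005429² + 0.003371²) = 0.00639

0.00639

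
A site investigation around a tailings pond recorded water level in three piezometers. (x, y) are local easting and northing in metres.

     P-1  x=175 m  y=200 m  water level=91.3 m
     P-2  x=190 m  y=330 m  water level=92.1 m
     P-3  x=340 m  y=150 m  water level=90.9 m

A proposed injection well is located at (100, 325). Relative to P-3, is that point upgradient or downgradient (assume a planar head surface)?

Differences from P-1: to P-2 (Δx, Δy, Δh) = (15, 130, +0.8); to P-3 = (165, -50, -0.4).
Solve a·Δx + b·Δy = Δh: det = 15·(-50) − 165·130 = -22200.
∂h/∂x = [(+0.8)·(-50) − (-0.4)·130] / -22200 = -0.0005405
∂h/∂y = [15·(-0.4) − 165·(+0.8)] / -22200 = +0.006216
Head at (100, 325) = 91.3 + (-0.0005405)·(-75) + (+0.006216)·(125) = 92.12 m.
That is higher than the 90.9 m at P-3, so the point is upgradient.

upgradient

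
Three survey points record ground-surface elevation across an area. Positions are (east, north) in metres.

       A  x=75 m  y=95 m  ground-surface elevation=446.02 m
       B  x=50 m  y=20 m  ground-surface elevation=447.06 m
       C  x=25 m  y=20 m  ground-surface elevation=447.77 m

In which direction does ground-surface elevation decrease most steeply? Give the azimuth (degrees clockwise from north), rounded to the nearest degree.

081°

Taking A as reference: B−A = (-25, -75, +1.04); C−A = (-50, -75, +1.75).
Solve a·Δx + b·Δy = Δz: det = (-25)·(-75) − (-50)·(-75) = -1875.
∂z/∂x = [(+1.04)·(-75) − (+1.75)·(-75)] / -1875 = -0.02840
∂z/∂y = [(-25)·(+1.75) − (-50)·(+1.04)] / -1875 = -0.004400
Steepest decrease is along −∇f: components (+0.02840 E, +0.004400 N).
Azimuth = atan2(+0.02840, +0.004400) = 81.2° ≈ 081°.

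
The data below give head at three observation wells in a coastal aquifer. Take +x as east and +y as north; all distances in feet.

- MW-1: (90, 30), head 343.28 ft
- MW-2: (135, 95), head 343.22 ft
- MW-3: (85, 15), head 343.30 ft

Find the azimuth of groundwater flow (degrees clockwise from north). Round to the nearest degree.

With h = a·x + b·y + c and MW-1 as origin, the differences give:
  45·a + 65·b = -0.06
  (-5)·a + (-15)·b = +0.02
Eliminate b (×(-15) and ×65, subtract): -350·a = -0.400 → a = ∂h/∂x = +0.001143
Back-substitute: b = ∂h/∂y = -0.001714.
Flow direction (−∇h) has components (-0.001143 E, +0.001714 N).
Azimuth = atan2(E, N) = atan2(-0.001143, +0.001714) = 326.3° ≈ 326°.

326°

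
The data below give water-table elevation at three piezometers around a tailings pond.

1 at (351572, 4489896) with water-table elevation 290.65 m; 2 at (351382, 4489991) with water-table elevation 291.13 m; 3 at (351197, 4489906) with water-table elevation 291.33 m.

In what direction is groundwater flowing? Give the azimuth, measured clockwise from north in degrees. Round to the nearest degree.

130°

Differences from 1: to 2 (Δx, Δy, Δh) = (-190, 95, +0.48); to 3 = (-375, 10, +0.68).
Determinant of the coordinate differences = (-190)·10 − (-375)·95 = 33725.
∂h/∂x = [(+0.48)·10 − (+0.68)·95] / 33725 = -0.001773
∂h/∂y = [(-190)·(+0.68) − (-375)·(+0.48)] / 33725 = +0.001506
Flow direction (−∇h) has components (+0.001773 E, -0.001506 N).
Azimuth = atan2(E, N) = atan2(+0.001773, -0.001506) = 130.3° ≈ 130°.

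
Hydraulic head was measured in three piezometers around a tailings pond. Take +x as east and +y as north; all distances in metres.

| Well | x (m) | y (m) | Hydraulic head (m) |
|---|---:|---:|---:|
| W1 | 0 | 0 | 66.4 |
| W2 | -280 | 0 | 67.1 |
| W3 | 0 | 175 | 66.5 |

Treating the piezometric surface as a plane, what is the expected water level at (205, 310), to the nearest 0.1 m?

∂h/∂x = (67.1 − 66.4) / (-280 − 0) = -0.002500
∂h/∂y = (66.5 − 66.4) / (175 − 0) = +0.0005714
h(205, 310) = 66.4 + (-0.002500)·(205) + (+0.0005714)·(310) = 66.4 -0.512 +0.177 = 66.065 m.

66.1 m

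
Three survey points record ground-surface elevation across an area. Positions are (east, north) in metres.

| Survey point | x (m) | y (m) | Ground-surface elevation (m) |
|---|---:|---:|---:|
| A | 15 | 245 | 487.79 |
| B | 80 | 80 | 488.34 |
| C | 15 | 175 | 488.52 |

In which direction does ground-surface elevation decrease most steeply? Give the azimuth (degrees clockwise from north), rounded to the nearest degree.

Taking A as reference: B−A = (65, -165, +0.55); C−A = (0, -70, +0.73).
Solve a·Δx + b·Δy = Δz: det = 65·(-70) − 0·(-165) = -4550.
∂z/∂x = [(+0.55)·(-70) − (+0.73)·(-165)] / -4550 = -0.01801
∂z/∂y = [65·(+0.73) − 0·(+0.55)] / -4550 = -0.01043
Steepest decrease is along −∇f: components (+0.01801 E, +0.01043 N).
Azimuth = atan2(+0.01801, +0.01043) = 59.9° ≈ 060°.

060°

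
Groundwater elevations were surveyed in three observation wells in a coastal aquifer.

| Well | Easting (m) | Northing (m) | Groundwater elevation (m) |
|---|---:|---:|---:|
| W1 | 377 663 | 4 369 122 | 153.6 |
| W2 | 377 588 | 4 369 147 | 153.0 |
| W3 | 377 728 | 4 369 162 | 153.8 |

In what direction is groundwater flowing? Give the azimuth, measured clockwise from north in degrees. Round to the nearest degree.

Differences from W1: to W2 (Δx, Δy, Δh) = (-75, 25, -0.6); to W3 = (65, 40, +0.2).
Solve a·Δx + b·Δy = Δh: det = (-75)·40 − 65·25 = -4625.
∂h/∂x = [(-0.6)·40 − (+0.2)·25] / -4625 = +0.006270
∂h/∂y = [(-75)·(+0.2) − 65·(-0.6)] / -4625 = -0.005189
Flow direction (−∇h) has components (-0.006270 E, +0.005189 N).
Azimuth = atan2(E, N) = atan2(-0.006270, +0.005189) = 309.6° ≈ 310°.

310°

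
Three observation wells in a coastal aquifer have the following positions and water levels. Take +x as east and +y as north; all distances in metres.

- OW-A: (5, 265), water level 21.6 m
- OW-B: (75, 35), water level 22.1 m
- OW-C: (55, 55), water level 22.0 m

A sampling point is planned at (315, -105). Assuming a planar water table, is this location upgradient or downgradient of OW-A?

upgradient

Three-point gradient (reference OW-A): Δ to OW-B = (70, -230, +0.5), Δ to OW-C = (50, -210, +0.4).
∂h/∂x = +0.004063, ∂h/∂y = -0.0009375 (det = -3200).
Head at (315, -105) = 21.6 + (+0.004063)·(310) + (-0.0009375)·(-370) = 23.21 m.
That is higher than the 21.6 m at OW-A, so the point is upgradient.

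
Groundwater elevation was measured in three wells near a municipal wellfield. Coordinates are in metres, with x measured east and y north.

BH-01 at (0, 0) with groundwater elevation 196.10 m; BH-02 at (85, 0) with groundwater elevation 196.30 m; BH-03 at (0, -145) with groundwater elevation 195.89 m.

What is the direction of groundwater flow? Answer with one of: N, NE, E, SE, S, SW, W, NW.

∂h/∂x = (196.30 − 196.10) / (85 − 0) = +0.002353
∂h/∂y = (195.89 − 196.10) / (-145 − 0) = +0.001448
Flow = −∇h = (-0.002353 east, -0.001448 north), which points southwest.

SW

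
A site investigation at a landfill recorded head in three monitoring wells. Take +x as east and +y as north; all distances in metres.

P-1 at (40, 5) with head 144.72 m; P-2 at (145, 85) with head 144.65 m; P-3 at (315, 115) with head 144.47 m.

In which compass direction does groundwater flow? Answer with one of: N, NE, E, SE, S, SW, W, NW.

Three-point gradient (reference P-1): Δ to P-2 = (105, 80, -0.07), Δ to P-3 = (275, 110, -0.25).
∂h/∂x = -0.001177, ∂h/∂y = +0.0006699 (det = -10450).
Flow = −∇h = (+0.001177 east, -0.0006699 north), which points southeast.

SE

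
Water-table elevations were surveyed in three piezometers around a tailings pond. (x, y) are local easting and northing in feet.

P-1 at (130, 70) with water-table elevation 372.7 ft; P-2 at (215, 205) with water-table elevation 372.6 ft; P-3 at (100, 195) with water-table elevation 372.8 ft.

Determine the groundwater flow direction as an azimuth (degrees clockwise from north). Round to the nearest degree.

102°

With h = a·x + b·y + c and P-1 as origin, the differences give:
  85·a + 135·b = -0.1
  (-30)·a + 125·b = +0.1
Eliminate b (×125 and ×135, subtract): 14675·a = -26.00 → a = ∂h/∂x = -0.001772
Back-substitute: b = ∂h/∂y = +0.0003748.
Flow direction (−∇h) has components (+0.001772 E, -0.0003748 N).
Azimuth = atan2(E, N) = atan2(+0.001772, -0.0003748) = 101.9° ≈ 102°.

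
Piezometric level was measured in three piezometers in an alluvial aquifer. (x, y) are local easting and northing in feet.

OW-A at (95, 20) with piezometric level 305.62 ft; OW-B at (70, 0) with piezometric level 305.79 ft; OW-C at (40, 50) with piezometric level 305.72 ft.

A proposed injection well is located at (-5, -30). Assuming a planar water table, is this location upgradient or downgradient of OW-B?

upgradient

Taking OW-A as reference: OW-B−OW-A = (-25, -20, +0.17); OW-C−OW-A = (-55, 30, +0.10).
Determinant of the coordinate differences = (-25)·30 − (-55)·(-20) = -1850.
∂h/∂x = [(+0.17)·30 − (+0.10)·(-20)] / -1850 = -0.003838
∂h/∂y = [(-25)·(+0.10) − (-55)·(+0.17)] / -1850 = -0.003703
Head at (-5, -30) = 305.62 + (-0.003838)·(-100) + (-0.003703)·(-50) = 306.19 ft.
That is higher than the 305.79 ft at OW-B, so the point is upgradient.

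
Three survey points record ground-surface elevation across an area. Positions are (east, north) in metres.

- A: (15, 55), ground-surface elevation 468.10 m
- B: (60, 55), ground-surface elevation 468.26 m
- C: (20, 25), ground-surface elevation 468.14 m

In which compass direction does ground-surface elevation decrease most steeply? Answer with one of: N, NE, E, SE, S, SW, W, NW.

Differences from A: to B (Δx, Δy, Δh) = (45, 0, +0.16); to C = (5, -30, +0.04).
Solve a·Δx + b·Δy = Δz: det = 45·(-30) − 5·0 = -1350.
∂z/∂x = [(+0.16)·(-30) − (+0.04)·0] / -1350 = +0.003556
∂z/∂y = [45·(+0.04) − 5·(+0.16)] / -1350 = -0.0007407
Steepest decrease is along −∇f = (-0.003556 E, +0.0007407 N) → west.

W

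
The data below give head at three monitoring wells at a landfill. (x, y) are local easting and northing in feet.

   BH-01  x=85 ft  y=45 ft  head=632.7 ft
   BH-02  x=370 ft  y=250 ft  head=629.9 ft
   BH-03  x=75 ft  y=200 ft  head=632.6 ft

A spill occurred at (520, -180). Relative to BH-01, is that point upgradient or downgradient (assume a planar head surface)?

Three-point gradient (reference BH-01): Δ to BH-02 = (285, 205, -2.8), Δ to BH-03 = (-10, 155, -0.1).
∂h/∂x = -0.008945, ∂h/∂y = -0.001222 (det = 46225).
Head at (520, -180) = 632.7 + (-0.008945)·(435) + (-0.001222)·(-225) = 629.08 ft.
That is lower than the 632.7 ft at BH-01, so the point is downgradient.

downgradient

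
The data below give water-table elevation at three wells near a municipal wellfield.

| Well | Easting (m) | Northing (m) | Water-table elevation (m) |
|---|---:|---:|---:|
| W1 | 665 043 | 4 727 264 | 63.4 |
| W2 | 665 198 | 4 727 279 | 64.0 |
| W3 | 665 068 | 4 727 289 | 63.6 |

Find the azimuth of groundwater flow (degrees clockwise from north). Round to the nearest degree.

217°

With h = a·x + b·y + c and W1 as origin, the differences give:
  155·a + 15·b = +0.6
  25·a + 25·b = +0.2
Eliminate b (×25 and ×15, subtract): 3500·a = 12.00 → a = ∂h/∂x = +0.003429
Back-substitute: b = ∂h/∂y = +0.004571.
Flow direction (−∇h) has components (-0.003429 E, -0.004571 N).
Azimuth = atan2(E, N) = atan2(-0.003429, -0.004571) = 216.9° ≈ 217°.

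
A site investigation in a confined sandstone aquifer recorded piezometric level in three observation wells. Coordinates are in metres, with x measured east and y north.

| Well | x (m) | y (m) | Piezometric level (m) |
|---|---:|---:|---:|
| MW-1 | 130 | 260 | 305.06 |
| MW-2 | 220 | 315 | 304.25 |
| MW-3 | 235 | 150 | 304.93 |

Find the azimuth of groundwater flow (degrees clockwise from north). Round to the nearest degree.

Three-point gradient (reference MW-1): Δ to MW-2 = (90, 55, -0.81), Δ to MW-3 = (105, -110, -0.13).
∂h/∂x = -0.006140, ∂h/∂y = -0.004679 (det = -15675).
Flow direction (−∇h) has components (+0.006140 E, +0.004679 N).
Azimuth = atan2(E, N) = atan2(+0.006140, +0.004679) = 52.7° ≈ 053°.

053°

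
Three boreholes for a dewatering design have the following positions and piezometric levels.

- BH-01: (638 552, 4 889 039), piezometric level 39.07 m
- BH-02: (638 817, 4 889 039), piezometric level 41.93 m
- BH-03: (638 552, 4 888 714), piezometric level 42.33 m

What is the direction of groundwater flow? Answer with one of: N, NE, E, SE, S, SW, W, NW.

∂h/∂x = (41.93 − 39.07) / (638817 − 638552) = +0.01079
∂h/∂y = (42.33 − 39.07) / (4888714 − 4889039) = -0.01003
Flow = −∇h = (-0.01079 east, +0.01003 north), which points northwest.

NW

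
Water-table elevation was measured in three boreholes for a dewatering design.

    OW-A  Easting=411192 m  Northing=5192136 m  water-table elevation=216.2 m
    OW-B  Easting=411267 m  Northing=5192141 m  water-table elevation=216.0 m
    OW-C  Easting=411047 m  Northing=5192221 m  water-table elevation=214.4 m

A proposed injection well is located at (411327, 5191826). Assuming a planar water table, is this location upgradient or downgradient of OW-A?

Taking OW-A as reference: OW-B−OW-A = (75, 5, -0.2); OW-C−OW-A = (-145, 85, -1.8).
Determinant of the coordinate differences = 75·85 − (-145)·5 = 7100.
∂h/∂x = [(-0.2)·85 − (-1.8)·5] / 7100 = -0.001127
∂h/∂y = [75·(-1.8) − (-145)·(-0.2)] / 7100 = -0.02310
Head at (411327, 5191826) = 216.2 + (-0.001127)·(135) + (-0.02310)·(-310) = 223.21 m.
That is higher than the 216.2 m at OW-A, so the point is upgradient.

upgradient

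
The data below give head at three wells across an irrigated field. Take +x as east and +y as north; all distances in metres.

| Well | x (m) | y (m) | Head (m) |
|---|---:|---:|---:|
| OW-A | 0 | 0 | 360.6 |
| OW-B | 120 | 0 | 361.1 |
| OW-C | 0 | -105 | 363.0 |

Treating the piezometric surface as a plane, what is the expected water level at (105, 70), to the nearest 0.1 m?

359.4 m

∂h/∂x = (361.1 − 360.6) / (120 − 0) = +0.004167
∂h/∂y = (363.0 − 360.6) / (-105 − 0) = -0.02286
h(105, 70) = 360.6 + (+0.004167)·(105) + (-0.02286)·(70) = 360.6 +0.438 -1.600 = 359.438 m.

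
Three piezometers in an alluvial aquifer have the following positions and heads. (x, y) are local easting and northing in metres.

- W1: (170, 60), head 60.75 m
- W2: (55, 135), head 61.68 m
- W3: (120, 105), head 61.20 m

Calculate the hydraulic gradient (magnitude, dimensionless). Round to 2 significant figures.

0.0068

With h = a·x + b·y + c and W1 as origin, the differences give:
  (-115)·a + 75·b = +0.93
  (-50)·a + 45·b = +0.45
Eliminate b (×45 and ×75, subtract): -1425·a = 8.100 → a = ∂h/∂x = -0.005684
Back-substitute: b = ∂h/∂y = +0.003684.
|∇h| = √(-0.005684² + 0.003684²) = 0.006773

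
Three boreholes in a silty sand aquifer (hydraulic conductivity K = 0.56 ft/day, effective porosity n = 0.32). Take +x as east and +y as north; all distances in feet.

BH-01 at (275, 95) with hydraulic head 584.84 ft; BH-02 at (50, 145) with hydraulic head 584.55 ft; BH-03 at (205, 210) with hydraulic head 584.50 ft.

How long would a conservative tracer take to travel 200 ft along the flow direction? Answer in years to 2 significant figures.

With h = a·x + b·y + c and BH-01 as origin, the differences give:
  (-225)·a + 50·b = -0.29
  (-70)·a + 115·b = -0.34
Eliminate b (×115 and ×50, subtract): -22375·a = -16.350 → a = ∂h/∂x = +0.0007307
Back-substitute: b = ∂h/∂y = -0.002512.
|∇h| = √(0.0007307² + -0.002512²) = 0.002616
Seepage velocity v = K·i/n = 0.56 × 0.002616 / 0.32 = 0.004578 ft/day.
t = 200 / 0.004578 = 4.369e+04 days = 120 years.

120 years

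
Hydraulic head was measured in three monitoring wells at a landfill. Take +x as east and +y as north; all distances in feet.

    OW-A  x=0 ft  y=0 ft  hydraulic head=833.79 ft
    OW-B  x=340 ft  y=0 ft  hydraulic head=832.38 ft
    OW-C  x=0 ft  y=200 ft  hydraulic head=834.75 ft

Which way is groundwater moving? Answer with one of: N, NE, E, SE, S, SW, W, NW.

SE

∂h/∂x = (832.38 − 833.79) / (340 − 0) = -0.004147
∂h/∂y = (834.75 − 833.79) / (200 − 0) = +0.004800
Flow = −∇h = (+0.004147 east, -0.004800 north), which points southeast.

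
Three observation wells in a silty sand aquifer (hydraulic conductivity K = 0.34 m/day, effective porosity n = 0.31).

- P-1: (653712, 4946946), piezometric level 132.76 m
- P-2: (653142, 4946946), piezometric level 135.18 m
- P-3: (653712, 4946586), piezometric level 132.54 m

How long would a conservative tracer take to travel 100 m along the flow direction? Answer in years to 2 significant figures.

∂h/∂x = (135.18 − 132.76) / (653142 − 653712) = -0.004246
∂h/∂y = (132.54 − 132.76) / (4946586 − 4946946) = +0.0006111
|∇h| = √(-0.004246² + 0.0006111²) = 0.00429
Seepage velocity v = K·i/n = 0.34 × 0.00429 / 0.31 = 0.004705 m/day.
t = 100 / 0.004705 = 2.125e+04 days = 58.2 years.

58 years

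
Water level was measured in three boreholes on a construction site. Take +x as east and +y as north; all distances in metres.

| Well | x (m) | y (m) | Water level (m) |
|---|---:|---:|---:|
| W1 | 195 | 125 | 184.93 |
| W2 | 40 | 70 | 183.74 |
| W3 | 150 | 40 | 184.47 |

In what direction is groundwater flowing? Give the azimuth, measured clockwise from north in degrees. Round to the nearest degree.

257°

Three-point gradient (reference W1): Δ to W2 = (-155, -55, -1.19), Δ to W3 = (-45, -85, -0.46).
∂h/∂x = +0.007089, ∂h/∂y = +0.001659 (det = 10700).
Flow direction (−∇h) has components (-0.007089 E, -0.001659 N).
Azimuth = atan2(E, N) = atan2(-0.007089, -0.001659) = 256.8° ≈ 257°.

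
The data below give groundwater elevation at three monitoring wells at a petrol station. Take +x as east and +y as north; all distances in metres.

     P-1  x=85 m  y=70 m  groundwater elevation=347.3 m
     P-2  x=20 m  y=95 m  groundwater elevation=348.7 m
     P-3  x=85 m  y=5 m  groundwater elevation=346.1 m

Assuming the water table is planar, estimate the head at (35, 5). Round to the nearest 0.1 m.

Taking P-1 as reference: P-2−P-1 = (-65, 25, +1.4); P-3−P-1 = (0, -65, -1.2).
Solve a·Δx + b·Δy = Δh: det = (-65)·(-65) − 0·25 = 4225.
∂h/∂x = [(+1.4)·(-65) − (-1.2)·25] / 4225 = -0.01444
∂h/∂y = [(-65)·(-1.2) − 0·(+1.4)] / 4225 = +0.01846
h(35, 5) = 347.3 + (-0.01444)·(-50) + (+0.01846)·(-65) = 347.3 +0.722 -1.200 = 346.822 m.

346.8 m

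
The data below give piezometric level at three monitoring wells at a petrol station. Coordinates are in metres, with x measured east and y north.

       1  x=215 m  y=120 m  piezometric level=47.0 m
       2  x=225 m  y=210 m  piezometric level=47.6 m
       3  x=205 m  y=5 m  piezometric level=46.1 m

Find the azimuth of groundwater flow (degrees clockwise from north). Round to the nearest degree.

104°

Three-point gradient (reference 1): Δ to 2 = (10, 90, +0.6), Δ to 3 = (-10, -115, -0.9).
∂h/∂x = -0.04800, ∂h/∂y = +0.01200 (det = -250).
Flow direction (−∇h) has components (+0.04800 E, -0.01200 N).
Azimuth = atan2(E, N) = atan2(+0.04800, -0.01200) = 104.0° ≈ 104°.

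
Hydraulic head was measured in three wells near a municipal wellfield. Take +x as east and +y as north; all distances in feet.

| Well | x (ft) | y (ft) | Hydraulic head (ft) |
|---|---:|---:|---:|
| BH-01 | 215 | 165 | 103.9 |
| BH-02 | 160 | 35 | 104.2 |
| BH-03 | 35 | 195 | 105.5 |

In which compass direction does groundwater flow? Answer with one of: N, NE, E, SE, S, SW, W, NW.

Three-point gradient (reference BH-01): Δ to BH-02 = (-55, -130, +0.3), Δ to BH-03 = (-180, 30, +1.6).
∂h/∂x = -0.008663, ∂h/∂y = +0.001357 (det = -25050).
Flow = −∇h = (+0.008663 east, -0.001357 north), which points east.

E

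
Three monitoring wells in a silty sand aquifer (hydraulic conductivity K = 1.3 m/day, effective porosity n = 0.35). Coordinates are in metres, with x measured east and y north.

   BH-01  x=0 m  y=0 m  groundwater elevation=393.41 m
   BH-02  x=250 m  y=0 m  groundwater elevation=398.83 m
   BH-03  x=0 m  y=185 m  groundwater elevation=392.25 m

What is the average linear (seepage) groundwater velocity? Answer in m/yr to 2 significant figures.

31 m/yr

∂h/∂x = (398.83 − 393.41) / (250 − 0) = +0.02168
∂h/∂y = (392.25 − 393.41) / (185 − 0) = -0.006270
|∇h| = √(0.02168² + -0.006270²) = 0.02257
Seepage velocity v = K·i/n = 1.3 × 0.02257 / 0.35 = 0.08383 m/day = 30.62 m/yr.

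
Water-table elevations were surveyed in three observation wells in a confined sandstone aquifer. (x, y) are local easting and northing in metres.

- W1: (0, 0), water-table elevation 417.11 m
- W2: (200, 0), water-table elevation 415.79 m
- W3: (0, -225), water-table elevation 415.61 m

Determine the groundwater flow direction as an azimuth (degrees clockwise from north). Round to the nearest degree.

135°

∂h/∂x = (415.79 − 417.11) / (200 − 0) = -0.006600
∂h/∂y = (415.61 − 417.11) / (-225 − 0) = +0.006667
Flow direction (−∇h) has components (+0.006600 E, -0.006667 N).
Azimuth = atan2(E, N) = atan2(+0.006600, -0.006667) = 135.3° ≈ 135°.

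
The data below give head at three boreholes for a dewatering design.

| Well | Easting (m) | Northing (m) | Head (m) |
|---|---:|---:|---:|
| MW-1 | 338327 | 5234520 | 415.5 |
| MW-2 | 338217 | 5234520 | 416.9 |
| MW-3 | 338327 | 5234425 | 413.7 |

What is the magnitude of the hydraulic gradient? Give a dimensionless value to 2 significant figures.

∂h/∂x = (416.9 − 415.5) / (338217 − 338327) = -0.01273
∂h/∂y = (413.7 − 415.5) / (5234425 − 5234520) = +0.01895
|∇h| = √(-0.01273² + 0.01895²) = 0.02283

0.023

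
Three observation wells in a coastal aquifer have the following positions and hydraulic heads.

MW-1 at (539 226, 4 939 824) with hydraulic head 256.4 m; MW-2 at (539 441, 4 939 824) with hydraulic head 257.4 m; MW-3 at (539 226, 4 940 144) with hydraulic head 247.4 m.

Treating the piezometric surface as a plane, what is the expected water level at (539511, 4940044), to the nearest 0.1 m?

251.5 m

∂h/∂x = (257.4 − 256.4) / (539441 − 539226) = +0.004651
∂h/∂y = (247.4 − 256.4) / (4940144 − 4939824) = -0.02812
h(539511, 4940044) = 256.4 + (+0.004651)·(285) + (-0.02812)·(220) = 256.4 +1.326 -6.187 = 251.538 m.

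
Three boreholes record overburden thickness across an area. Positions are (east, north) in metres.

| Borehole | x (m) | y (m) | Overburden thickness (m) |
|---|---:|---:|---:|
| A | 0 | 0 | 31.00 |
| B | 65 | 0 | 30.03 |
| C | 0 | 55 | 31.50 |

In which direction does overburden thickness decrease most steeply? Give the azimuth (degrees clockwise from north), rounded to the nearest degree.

121°

∂d/∂x = (30.03 − 31.00) / (65 − 0) = -0.01492
∂d/∂y = (31.50 − 31.00) / (55 − 0) = +0.009091
Steepest decrease is along −∇f: components (+0.01492 E, -0.009091 N).
Azimuth = atan2(+0.01492, -0.009091) = 121.3° ≈ 121°.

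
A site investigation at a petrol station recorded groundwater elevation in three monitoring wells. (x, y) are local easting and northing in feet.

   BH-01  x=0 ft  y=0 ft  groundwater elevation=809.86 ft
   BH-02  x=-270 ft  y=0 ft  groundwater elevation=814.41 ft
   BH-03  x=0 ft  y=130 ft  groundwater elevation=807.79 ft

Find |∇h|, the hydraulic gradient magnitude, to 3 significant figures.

∂h/∂x = (814.41 − 809.86) / (-270 − 0) = -0.01685
∂h/∂y = (807.79 − 809.86) / (130 − 0) = -0.01592
|∇h| = √(-0.01685² + -0.01592²) = 0.02318

0.0232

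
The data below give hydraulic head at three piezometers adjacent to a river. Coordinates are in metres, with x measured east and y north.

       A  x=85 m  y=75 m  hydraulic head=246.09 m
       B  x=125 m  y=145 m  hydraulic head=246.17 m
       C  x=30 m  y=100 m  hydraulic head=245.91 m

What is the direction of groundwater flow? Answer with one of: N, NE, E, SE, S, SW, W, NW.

Differences from A: to B (Δx, Δy, Δh) = (40, 70, +0.08); to C = (-55, 25, -0.18).
Solve a·Δx + b·Δy = Δh: det = 40·25 − (-55)·70 = 4850.
∂h/∂x = [(+0.08)·25 − (-0.18)·70] / 4850 = +0.003010
∂h/∂y = [40·(-0.18) − (-55)·(+0.08)] / 4850 = -0.0005773
Flow = −∇h = (-0.003010 east, +0.0005773 north), which points west.

W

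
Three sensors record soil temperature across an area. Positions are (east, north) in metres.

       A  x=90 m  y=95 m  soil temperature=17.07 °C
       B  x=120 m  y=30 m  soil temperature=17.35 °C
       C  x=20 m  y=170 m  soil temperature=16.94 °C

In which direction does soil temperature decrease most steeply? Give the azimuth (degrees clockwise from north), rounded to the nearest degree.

039°

Differences from A: to B (Δx, Δy, Δh) = (30, -65, +0.28); to C = (-70, 75, -0.13).
Determinant of the coordinate differences = 30·75 − (-70)·(-65) = -2300.
∂T/∂x = [(+0.28)·75 − (-0.13)·(-65)] / -2300 = -0.005457
∂T/∂y = [30·(-0.13) − (-70)·(+0.28)] / -2300 = -0.006826
Steepest decrease is along −∇f: components (+0.005457 E, +0.006826 N).
Azimuth = atan2(+0.005457, +0.006826) = 38.6° ≈ 039°.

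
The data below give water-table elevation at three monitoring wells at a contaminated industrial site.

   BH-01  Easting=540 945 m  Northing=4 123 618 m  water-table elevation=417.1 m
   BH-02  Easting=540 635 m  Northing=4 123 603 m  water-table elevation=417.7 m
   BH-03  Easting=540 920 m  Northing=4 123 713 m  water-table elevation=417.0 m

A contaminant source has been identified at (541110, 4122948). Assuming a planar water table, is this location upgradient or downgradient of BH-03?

With h = a·x + b·y + c and BH-01 as origin, the differences give:
  (-310)·a + (-15)·b = +0.6
  (-25)·a + 95·b = -0.1
Eliminate b (×95 and ×(-15), subtract): -29825·a = 55.50 → a = ∂h/∂x = -0.001861
Back-substitute: b = ∂h/∂y = -0.001542.
Head at (541110, 4122948) = 417.1 + (-0.001861)·(165) + (-0.001542)·(-670) = 417.83 m.
That is higher than the 417.0 m at BH-03, so the point is upgradient.

upgradient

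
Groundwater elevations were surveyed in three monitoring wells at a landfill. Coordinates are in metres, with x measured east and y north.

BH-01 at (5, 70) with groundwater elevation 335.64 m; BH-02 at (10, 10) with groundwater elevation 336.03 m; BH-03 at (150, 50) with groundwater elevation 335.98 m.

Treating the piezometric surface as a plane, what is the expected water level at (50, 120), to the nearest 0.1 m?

335.4 m

Three-point gradient (reference BH-01): Δ to BH-02 = (5, -60, +0.39), Δ to BH-03 = (145, -20, +0.34).
∂h/∂x = +0.001465, ∂h/∂y = -0.006378 (det = 8600).
h(50, 120) = 335.64 + (+0.001465)·(45) + (-0.006378)·(50) = 335.64 +0.066 -0.319 = 335.387 m.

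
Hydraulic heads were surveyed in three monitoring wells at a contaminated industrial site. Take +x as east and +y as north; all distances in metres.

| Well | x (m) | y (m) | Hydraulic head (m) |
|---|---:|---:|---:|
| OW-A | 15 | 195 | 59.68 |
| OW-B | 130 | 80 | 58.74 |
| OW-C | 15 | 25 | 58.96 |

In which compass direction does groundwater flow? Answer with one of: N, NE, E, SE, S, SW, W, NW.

Taking OW-A as reference: OW-B−OW-A = (115, -115, -0.94); OW-C−OW-A = (0, -170, -0.72).
Solve a·Δx + b·Δy = Δh: det = 115·(-170) − 0·(-115) = -19550.
∂h/∂x = [(-0.94)·(-170) − (-0.72)·(-115)] / -19550 = -0.003939
∂h/∂y = [115·(-0.72) − 0·(-0.94)] / -19550 = +0.004235
Flow = −∇h = (+0.003939 east, -0.004235 north), which points southeast.

SE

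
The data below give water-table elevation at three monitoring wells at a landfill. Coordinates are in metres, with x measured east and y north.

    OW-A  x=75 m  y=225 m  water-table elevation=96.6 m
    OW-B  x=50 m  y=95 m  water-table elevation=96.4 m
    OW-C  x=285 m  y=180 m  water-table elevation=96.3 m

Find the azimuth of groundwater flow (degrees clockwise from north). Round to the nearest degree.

149°

Three-point gradient (reference OW-A): Δ to OW-B = (-25, -130, -0.2), Δ to OW-C = (210, -45, -0.3).
∂h/∂x = -0.001055, ∂h/∂y = +0.001741 (det = 28425).
Flow direction (−∇h) has components (+0.001055 E, -0.001741 N).
Azimuth = atan2(E, N) = atan2(+0.001055, -0.001741) = 148.8° ≈ 149°.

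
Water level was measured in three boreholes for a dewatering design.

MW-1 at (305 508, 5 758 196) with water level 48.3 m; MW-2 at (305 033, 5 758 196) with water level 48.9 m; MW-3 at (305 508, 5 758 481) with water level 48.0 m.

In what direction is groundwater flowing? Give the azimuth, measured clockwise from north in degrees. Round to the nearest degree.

050°

∂h/∂x = (48.9 − 48.3) / (305033 − 305508) = -0.001263
∂h/∂y = (48.0 − 48.3) / (5758481 − 5758196) = -0.001053
Flow direction (−∇h) has components (+0.001263 E, +0.001053 N).
Azimuth = atan2(E, N) = atan2(+0.001263, +0.001053) = 50.2° ≈ 050°.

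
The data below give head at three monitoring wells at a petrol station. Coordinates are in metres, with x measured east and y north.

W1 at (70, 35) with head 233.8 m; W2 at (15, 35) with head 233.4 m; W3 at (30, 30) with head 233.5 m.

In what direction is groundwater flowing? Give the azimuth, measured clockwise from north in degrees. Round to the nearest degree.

Three-point gradient (reference W1): Δ to W2 = (-55, 0, -0.4), Δ to W3 = (-40, -5, -0.3).
∂h/∂x = +0.007273, ∂h/∂y = +0.001818 (det = 275).
Flow direction (−∇h) has components (-0.007273 E, -0.001818 N).
Azimuth = atan2(E, N) = atan2(-0.007273, -0.001818) = 256.0° ≈ 256°.

256°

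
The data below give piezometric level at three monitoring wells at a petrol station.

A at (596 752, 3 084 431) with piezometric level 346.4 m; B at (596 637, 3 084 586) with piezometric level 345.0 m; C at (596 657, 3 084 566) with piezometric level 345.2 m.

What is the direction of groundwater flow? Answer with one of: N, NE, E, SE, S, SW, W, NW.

NW

Differences from A: to B (Δx, Δy, Δh) = (-115, 155, -1.4); to C = (-95, 135, -1.2).
Solve a·Δx + b·Δy = Δh: det = (-115)·135 − (-95)·155 = -800.
∂h/∂x = [(-1.4)·135 − (-1.2)·155] / -800 = +0.003750
∂h/∂y = [(-115)·(-1.2) − (-95)·(-1.4)] / -800 = -0.006250
Flow = −∇h = (-0.003750 east, +0.006250 north), which points northwest.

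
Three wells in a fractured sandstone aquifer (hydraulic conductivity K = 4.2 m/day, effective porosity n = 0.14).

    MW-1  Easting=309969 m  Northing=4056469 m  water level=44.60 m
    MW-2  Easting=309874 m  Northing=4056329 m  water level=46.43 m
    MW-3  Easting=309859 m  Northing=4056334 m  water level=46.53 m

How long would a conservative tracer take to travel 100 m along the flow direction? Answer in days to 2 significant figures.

Taking MW-1 as reference: MW-2−MW-1 = (-95, -140, +1.83); MW-3−MW-1 = (-110, -135, +1.93).
Solve a·Δx + b·Δy = Δh: det = (-95)·(-135) − (-110)·(-140) = -2575.
∂h/∂x = [(+1.83)·(-135) − (+1.93)·(-140)] / -2575 = -0.008990
∂h/∂y = [(-95)·(+1.93) − (-110)·(+1.83)] / -2575 = -0.006971
|∇h| = √(-0.008990² + -0.006971²) = 0.01138
Seepage velocity v = K·i/n = 4.2 × 0.01138 / 0.14 = 0.3414 m/day.
t = 100 / 0.3414 = 292.9 days.

290 days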